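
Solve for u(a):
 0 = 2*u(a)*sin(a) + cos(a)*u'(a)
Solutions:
 u(a) = C1*cos(a)^2


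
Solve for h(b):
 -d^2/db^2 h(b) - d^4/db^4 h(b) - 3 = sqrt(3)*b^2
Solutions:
 h(b) = C1 + C2*b + C3*sin(b) + C4*cos(b) - sqrt(3)*b^4/12 + b^2*(-3/2 + sqrt(3))


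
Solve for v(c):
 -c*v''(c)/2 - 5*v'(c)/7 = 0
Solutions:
 v(c) = C1 + C2/c^(3/7)


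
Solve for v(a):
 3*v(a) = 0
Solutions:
 v(a) = 0


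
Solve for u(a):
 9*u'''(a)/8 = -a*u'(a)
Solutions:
 u(a) = C1 + Integral(C2*airyai(-2*3^(1/3)*a/3) + C3*airybi(-2*3^(1/3)*a/3), a)


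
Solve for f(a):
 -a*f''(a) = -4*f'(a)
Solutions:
 f(a) = C1 + C2*a^5


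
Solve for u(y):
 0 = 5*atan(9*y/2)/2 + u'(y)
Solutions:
 u(y) = C1 - 5*y*atan(9*y/2)/2 + 5*log(81*y^2 + 4)/18


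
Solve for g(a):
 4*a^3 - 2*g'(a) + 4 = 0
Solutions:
 g(a) = C1 + a^4/2 + 2*a


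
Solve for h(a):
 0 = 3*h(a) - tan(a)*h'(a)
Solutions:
 h(a) = C1*sin(a)^3


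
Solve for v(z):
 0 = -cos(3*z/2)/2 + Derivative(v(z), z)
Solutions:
 v(z) = C1 + sin(3*z/2)/3


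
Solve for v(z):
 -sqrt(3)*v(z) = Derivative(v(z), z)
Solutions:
 v(z) = C1*exp(-sqrt(3)*z)


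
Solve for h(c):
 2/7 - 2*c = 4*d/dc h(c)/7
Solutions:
 h(c) = C1 - 7*c^2/4 + c/2


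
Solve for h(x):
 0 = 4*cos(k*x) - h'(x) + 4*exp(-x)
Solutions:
 h(x) = C1 - 4*exp(-x) + 4*sin(k*x)/k


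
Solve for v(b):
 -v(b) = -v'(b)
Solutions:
 v(b) = C1*exp(b)


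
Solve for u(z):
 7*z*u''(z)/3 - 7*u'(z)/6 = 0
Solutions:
 u(z) = C1 + C2*z^(3/2)


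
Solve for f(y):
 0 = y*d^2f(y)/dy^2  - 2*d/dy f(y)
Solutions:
 f(y) = C1 + C2*y^3


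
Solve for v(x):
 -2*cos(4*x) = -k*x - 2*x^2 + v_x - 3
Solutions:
 v(x) = C1 + k*x^2/2 + 2*x^3/3 + 3*x - sin(4*x)/2


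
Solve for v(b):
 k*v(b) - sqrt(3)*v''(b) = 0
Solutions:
 v(b) = C1*exp(-3^(3/4)*b*sqrt(k)/3) + C2*exp(3^(3/4)*b*sqrt(k)/3)


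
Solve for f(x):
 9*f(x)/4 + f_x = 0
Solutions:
 f(x) = C1*exp(-9*x/4)


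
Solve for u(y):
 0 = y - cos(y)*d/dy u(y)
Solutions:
 u(y) = C1 + Integral(y/cos(y), y)


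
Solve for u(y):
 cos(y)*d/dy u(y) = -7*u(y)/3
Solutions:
 u(y) = C1*(sin(y) - 1)^(7/6)/(sin(y) + 1)^(7/6)


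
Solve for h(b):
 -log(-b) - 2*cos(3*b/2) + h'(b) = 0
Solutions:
 h(b) = C1 + b*log(-b) - b + 4*sin(3*b/2)/3


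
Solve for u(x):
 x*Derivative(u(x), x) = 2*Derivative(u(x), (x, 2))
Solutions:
 u(x) = C1 + C2*erfi(x/2)


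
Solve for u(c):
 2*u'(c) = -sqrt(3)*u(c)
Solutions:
 u(c) = C1*exp(-sqrt(3)*c/2)


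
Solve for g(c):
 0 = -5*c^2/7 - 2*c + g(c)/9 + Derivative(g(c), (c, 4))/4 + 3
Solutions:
 g(c) = 45*c^2/7 + 18*c + (C1*sin(sqrt(3)*c/3) + C2*cos(sqrt(3)*c/3))*exp(-sqrt(3)*c/3) + (C3*sin(sqrt(3)*c/3) + C4*cos(sqrt(3)*c/3))*exp(sqrt(3)*c/3) - 27


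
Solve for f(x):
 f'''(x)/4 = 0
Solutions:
 f(x) = C1 + C2*x + C3*x^2


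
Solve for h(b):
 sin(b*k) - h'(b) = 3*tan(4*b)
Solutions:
 h(b) = C1 + Piecewise((-cos(b*k)/k, Ne(k, 0)), (0, True)) + 3*log(cos(4*b))/4


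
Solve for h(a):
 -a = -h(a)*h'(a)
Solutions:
 h(a) = -sqrt(C1 + a^2)
 h(a) = sqrt(C1 + a^2)


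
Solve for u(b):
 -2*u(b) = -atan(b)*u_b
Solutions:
 u(b) = C1*exp(2*Integral(1/atan(b), b))


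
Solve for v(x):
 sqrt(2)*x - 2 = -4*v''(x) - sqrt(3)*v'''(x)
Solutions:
 v(x) = C1 + C2*x + C3*exp(-4*sqrt(3)*x/3) - sqrt(2)*x^3/24 + x^2*(sqrt(6) + 8)/32


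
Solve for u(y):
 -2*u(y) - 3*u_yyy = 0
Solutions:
 u(y) = C3*exp(-2^(1/3)*3^(2/3)*y/3) + (C1*sin(2^(1/3)*3^(1/6)*y/2) + C2*cos(2^(1/3)*3^(1/6)*y/2))*exp(2^(1/3)*3^(2/3)*y/6)


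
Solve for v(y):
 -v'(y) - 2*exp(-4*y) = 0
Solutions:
 v(y) = C1 + exp(-4*y)/2


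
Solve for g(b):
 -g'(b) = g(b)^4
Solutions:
 g(b) = (-3^(2/3) - 3*3^(1/6)*I)*(1/(C1 + b))^(1/3)/6
 g(b) = (-3^(2/3) + 3*3^(1/6)*I)*(1/(C1 + b))^(1/3)/6
 g(b) = (1/(C1 + 3*b))^(1/3)


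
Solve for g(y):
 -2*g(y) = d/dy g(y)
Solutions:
 g(y) = C1*exp(-2*y)


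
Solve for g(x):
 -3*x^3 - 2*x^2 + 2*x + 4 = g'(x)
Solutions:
 g(x) = C1 - 3*x^4/4 - 2*x^3/3 + x^2 + 4*x


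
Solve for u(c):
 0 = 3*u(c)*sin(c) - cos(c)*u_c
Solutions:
 u(c) = C1/cos(c)^3


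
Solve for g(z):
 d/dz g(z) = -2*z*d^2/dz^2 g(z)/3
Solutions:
 g(z) = C1 + C2/sqrt(z)


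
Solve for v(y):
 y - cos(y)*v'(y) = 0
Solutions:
 v(y) = C1 + Integral(y/cos(y), y)


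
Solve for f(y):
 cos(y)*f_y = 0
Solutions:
 f(y) = C1


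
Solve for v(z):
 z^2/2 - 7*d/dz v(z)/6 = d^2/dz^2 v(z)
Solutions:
 v(z) = C1 + C2*exp(-7*z/6) + z^3/7 - 18*z^2/49 + 216*z/343


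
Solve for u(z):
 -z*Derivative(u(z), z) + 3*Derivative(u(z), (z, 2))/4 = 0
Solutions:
 u(z) = C1 + C2*erfi(sqrt(6)*z/3)


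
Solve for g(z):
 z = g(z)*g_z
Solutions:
 g(z) = -sqrt(C1 + z^2)
 g(z) = sqrt(C1 + z^2)


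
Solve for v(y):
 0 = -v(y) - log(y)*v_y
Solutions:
 v(y) = C1*exp(-li(y))


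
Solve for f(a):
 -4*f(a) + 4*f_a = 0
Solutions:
 f(a) = C1*exp(a)


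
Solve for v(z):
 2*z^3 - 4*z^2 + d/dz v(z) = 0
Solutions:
 v(z) = C1 - z^4/2 + 4*z^3/3


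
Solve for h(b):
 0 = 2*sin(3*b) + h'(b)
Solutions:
 h(b) = C1 + 2*cos(3*b)/3


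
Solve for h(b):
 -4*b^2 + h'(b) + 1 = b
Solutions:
 h(b) = C1 + 4*b^3/3 + b^2/2 - b


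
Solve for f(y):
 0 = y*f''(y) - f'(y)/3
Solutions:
 f(y) = C1 + C2*y^(4/3)


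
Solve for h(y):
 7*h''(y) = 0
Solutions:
 h(y) = C1 + C2*y


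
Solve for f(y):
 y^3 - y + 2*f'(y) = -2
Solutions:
 f(y) = C1 - y^4/8 + y^2/4 - y


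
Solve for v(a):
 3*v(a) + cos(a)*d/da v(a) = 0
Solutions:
 v(a) = C1*(sin(a) - 1)^(3/2)/(sin(a) + 1)^(3/2)


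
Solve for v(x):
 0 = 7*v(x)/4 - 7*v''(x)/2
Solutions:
 v(x) = C1*exp(-sqrt(2)*x/2) + C2*exp(sqrt(2)*x/2)


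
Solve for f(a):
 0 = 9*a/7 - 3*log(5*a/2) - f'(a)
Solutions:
 f(a) = C1 + 9*a^2/14 - 3*a*log(a) + a*log(8/125) + 3*a


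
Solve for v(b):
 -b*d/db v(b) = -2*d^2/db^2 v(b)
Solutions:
 v(b) = C1 + C2*erfi(b/2)


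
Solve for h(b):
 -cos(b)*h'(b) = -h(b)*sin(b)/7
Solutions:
 h(b) = C1/cos(b)^(1/7)


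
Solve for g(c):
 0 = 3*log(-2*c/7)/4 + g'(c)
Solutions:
 g(c) = C1 - 3*c*log(-c)/4 + 3*c*(-log(2) + 1 + log(7))/4


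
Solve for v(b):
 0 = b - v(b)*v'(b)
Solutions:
 v(b) = -sqrt(C1 + b^2)
 v(b) = sqrt(C1 + b^2)


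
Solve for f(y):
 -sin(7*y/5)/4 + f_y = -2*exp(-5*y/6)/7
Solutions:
 f(y) = C1 - 5*cos(7*y/5)/28 + 12*exp(-5*y/6)/35


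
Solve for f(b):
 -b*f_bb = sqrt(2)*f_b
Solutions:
 f(b) = C1 + C2*b^(1 - sqrt(2))


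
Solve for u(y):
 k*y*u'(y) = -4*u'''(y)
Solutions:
 u(y) = C1 + Integral(C2*airyai(2^(1/3)*y*(-k)^(1/3)/2) + C3*airybi(2^(1/3)*y*(-k)^(1/3)/2), y)


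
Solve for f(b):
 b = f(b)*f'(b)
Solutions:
 f(b) = -sqrt(C1 + b^2)
 f(b) = sqrt(C1 + b^2)


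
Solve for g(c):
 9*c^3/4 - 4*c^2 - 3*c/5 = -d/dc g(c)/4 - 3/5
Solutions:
 g(c) = C1 - 9*c^4/4 + 16*c^3/3 + 6*c^2/5 - 12*c/5


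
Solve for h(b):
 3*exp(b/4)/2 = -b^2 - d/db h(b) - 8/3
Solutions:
 h(b) = C1 - b^3/3 - 8*b/3 - 6*exp(b/4)


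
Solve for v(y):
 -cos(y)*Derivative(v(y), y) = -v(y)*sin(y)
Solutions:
 v(y) = C1/cos(y)


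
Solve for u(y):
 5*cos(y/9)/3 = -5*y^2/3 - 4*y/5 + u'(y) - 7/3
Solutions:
 u(y) = C1 + 5*y^3/9 + 2*y^2/5 + 7*y/3 + 15*sin(y/9)


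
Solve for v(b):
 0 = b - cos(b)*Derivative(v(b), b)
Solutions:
 v(b) = C1 + Integral(b/cos(b), b)


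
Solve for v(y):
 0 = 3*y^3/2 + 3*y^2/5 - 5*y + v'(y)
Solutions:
 v(y) = C1 - 3*y^4/8 - y^3/5 + 5*y^2/2


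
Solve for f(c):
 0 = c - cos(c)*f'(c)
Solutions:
 f(c) = C1 + Integral(c/cos(c), c)


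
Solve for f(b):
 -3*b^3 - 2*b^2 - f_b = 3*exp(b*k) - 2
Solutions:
 f(b) = C1 - 3*b^4/4 - 2*b^3/3 + 2*b - 3*exp(b*k)/k


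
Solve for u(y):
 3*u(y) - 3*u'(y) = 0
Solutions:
 u(y) = C1*exp(y)


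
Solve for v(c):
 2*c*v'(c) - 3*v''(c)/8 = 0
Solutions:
 v(c) = C1 + C2*erfi(2*sqrt(6)*c/3)


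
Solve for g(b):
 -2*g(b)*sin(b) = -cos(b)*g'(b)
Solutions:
 g(b) = C1/cos(b)^2


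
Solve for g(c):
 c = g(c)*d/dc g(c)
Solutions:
 g(c) = -sqrt(C1 + c^2)
 g(c) = sqrt(C1 + c^2)


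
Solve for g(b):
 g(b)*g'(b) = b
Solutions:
 g(b) = -sqrt(C1 + b^2)
 g(b) = sqrt(C1 + b^2)


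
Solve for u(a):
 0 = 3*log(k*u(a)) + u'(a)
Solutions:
 li(k*u(a))/k = C1 - 3*a


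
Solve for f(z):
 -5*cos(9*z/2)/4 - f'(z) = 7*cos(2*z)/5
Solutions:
 f(z) = C1 - 7*sin(2*z)/10 - 5*sin(9*z/2)/18


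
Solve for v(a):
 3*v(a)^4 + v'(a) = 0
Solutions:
 v(a) = (-3^(2/3) - 3*3^(1/6)*I)*(1/(C1 + 3*a))^(1/3)/6
 v(a) = (-3^(2/3) + 3*3^(1/6)*I)*(1/(C1 + 3*a))^(1/3)/6
 v(a) = (1/(C1 + 9*a))^(1/3)


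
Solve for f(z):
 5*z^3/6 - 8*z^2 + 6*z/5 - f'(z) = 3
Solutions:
 f(z) = C1 + 5*z^4/24 - 8*z^3/3 + 3*z^2/5 - 3*z


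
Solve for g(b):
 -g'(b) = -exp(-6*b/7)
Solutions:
 g(b) = C1 - 7*exp(-6*b/7)/6


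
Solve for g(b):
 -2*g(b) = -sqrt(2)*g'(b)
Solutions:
 g(b) = C1*exp(sqrt(2)*b)


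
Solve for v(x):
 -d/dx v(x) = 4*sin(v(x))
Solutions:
 v(x) = -acos((-C1 - exp(8*x))/(C1 - exp(8*x))) + 2*pi
 v(x) = acos((-C1 - exp(8*x))/(C1 - exp(8*x)))


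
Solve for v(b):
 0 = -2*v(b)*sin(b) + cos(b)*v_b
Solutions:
 v(b) = C1/cos(b)^2


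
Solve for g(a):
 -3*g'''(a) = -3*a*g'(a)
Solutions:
 g(a) = C1 + Integral(C2*airyai(a) + C3*airybi(a), a)


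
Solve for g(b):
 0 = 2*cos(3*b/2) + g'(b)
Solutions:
 g(b) = C1 - 4*sin(3*b/2)/3


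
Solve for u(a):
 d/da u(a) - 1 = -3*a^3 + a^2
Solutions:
 u(a) = C1 - 3*a^4/4 + a^3/3 + a


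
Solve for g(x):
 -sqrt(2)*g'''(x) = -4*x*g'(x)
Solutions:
 g(x) = C1 + Integral(C2*airyai(sqrt(2)*x) + C3*airybi(sqrt(2)*x), x)


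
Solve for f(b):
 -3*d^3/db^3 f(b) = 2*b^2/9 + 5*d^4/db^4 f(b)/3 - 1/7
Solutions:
 f(b) = C1 + C2*b + C3*b^2 + C4*exp(-9*b/5) - b^5/810 + 5*b^4/1458 + 29*b^3/91854


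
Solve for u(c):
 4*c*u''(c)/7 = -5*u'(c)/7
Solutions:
 u(c) = C1 + C2/c^(1/4)


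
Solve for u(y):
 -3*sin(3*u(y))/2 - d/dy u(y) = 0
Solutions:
 u(y) = -acos((-C1 - exp(9*y))/(C1 - exp(9*y)))/3 + 2*pi/3
 u(y) = acos((-C1 - exp(9*y))/(C1 - exp(9*y)))/3


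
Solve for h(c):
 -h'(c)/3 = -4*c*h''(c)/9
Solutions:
 h(c) = C1 + C2*c^(7/4)


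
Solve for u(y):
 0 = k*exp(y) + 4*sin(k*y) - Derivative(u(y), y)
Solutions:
 u(y) = C1 + k*exp(y) - 4*cos(k*y)/k


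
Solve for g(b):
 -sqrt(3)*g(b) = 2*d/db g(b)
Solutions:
 g(b) = C1*exp(-sqrt(3)*b/2)


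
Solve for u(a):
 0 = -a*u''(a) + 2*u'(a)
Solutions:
 u(a) = C1 + C2*a^3


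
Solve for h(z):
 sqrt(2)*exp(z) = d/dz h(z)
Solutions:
 h(z) = C1 + sqrt(2)*exp(z)


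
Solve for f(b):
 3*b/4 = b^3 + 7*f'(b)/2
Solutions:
 f(b) = C1 - b^4/14 + 3*b^2/28


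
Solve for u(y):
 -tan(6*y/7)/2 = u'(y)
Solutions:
 u(y) = C1 + 7*log(cos(6*y/7))/12


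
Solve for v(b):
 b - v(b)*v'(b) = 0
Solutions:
 v(b) = -sqrt(C1 + b^2)
 v(b) = sqrt(C1 + b^2)


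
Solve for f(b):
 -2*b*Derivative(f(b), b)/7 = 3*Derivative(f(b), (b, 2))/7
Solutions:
 f(b) = C1 + C2*erf(sqrt(3)*b/3)


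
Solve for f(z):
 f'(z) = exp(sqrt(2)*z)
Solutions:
 f(z) = C1 + sqrt(2)*exp(sqrt(2)*z)/2


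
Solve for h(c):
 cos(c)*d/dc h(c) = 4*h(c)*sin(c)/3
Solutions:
 h(c) = C1/cos(c)^(4/3)


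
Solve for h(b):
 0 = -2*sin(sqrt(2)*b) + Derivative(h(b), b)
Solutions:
 h(b) = C1 - sqrt(2)*cos(sqrt(2)*b)


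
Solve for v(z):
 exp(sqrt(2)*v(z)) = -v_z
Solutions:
 v(z) = sqrt(2)*(2*log(1/(C1 + z)) - log(2))/4


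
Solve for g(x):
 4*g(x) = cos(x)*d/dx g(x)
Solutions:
 g(x) = C1*(sin(x)^2 + 2*sin(x) + 1)/(sin(x)^2 - 2*sin(x) + 1)


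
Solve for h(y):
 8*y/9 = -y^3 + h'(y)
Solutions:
 h(y) = C1 + y^4/4 + 4*y^2/9


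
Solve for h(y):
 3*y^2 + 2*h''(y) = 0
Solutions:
 h(y) = C1 + C2*y - y^4/8


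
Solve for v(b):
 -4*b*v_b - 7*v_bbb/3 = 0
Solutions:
 v(b) = C1 + Integral(C2*airyai(-12^(1/3)*7^(2/3)*b/7) + C3*airybi(-12^(1/3)*7^(2/3)*b/7), b)


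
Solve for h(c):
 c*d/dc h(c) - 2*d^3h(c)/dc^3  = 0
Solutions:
 h(c) = C1 + Integral(C2*airyai(2^(2/3)*c/2) + C3*airybi(2^(2/3)*c/2), c)


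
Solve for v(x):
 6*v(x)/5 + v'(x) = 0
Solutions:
 v(x) = C1*exp(-6*x/5)


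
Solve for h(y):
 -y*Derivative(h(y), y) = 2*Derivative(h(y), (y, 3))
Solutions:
 h(y) = C1 + Integral(C2*airyai(-2^(2/3)*y/2) + C3*airybi(-2^(2/3)*y/2), y)


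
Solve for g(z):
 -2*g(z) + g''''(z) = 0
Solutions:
 g(z) = C1*exp(-2^(1/4)*z) + C2*exp(2^(1/4)*z) + C3*sin(2^(1/4)*z) + C4*cos(2^(1/4)*z)


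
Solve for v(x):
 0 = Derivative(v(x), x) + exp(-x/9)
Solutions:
 v(x) = C1 + 9*exp(-x/9)


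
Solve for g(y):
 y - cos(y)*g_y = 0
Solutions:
 g(y) = C1 + Integral(y/cos(y), y)


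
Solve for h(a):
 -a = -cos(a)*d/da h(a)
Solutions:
 h(a) = C1 + Integral(a/cos(a), a)


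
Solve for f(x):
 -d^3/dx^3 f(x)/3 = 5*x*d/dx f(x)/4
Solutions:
 f(x) = C1 + Integral(C2*airyai(-30^(1/3)*x/2) + C3*airybi(-30^(1/3)*x/2), x)


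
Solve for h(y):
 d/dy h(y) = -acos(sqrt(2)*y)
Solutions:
 h(y) = C1 - y*acos(sqrt(2)*y) + sqrt(2)*sqrt(1 - 2*y^2)/2


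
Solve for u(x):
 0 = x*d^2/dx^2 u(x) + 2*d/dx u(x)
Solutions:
 u(x) = C1 + C2/x


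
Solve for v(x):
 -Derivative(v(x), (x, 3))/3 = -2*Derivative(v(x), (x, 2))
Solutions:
 v(x) = C1 + C2*x + C3*exp(6*x)


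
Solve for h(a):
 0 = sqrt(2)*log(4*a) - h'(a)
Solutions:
 h(a) = C1 + sqrt(2)*a*log(a) - sqrt(2)*a + 2*sqrt(2)*a*log(2)


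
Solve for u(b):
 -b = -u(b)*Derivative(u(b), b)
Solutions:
 u(b) = -sqrt(C1 + b^2)
 u(b) = sqrt(C1 + b^2)


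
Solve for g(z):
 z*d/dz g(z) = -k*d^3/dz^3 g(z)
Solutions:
 g(z) = C1 + Integral(C2*airyai(z*(-1/k)^(1/3)) + C3*airybi(z*(-1/k)^(1/3)), z)


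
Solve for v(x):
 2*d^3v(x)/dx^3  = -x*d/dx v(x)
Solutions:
 v(x) = C1 + Integral(C2*airyai(-2^(2/3)*x/2) + C3*airybi(-2^(2/3)*x/2), x)


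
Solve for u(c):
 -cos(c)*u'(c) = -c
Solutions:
 u(c) = C1 + Integral(c/cos(c), c)


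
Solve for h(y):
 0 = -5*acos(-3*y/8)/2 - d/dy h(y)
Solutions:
 h(y) = C1 - 5*y*acos(-3*y/8)/2 - 5*sqrt(64 - 9*y^2)/6


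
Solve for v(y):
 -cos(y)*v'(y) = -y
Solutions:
 v(y) = C1 + Integral(y/cos(y), y)


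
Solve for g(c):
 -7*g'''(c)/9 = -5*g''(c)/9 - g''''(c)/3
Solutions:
 g(c) = C1 + C2*c + (C3*sin(sqrt(11)*c/6) + C4*cos(sqrt(11)*c/6))*exp(7*c/6)


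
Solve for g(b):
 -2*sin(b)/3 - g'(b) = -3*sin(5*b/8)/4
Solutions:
 g(b) = C1 - 6*cos(5*b/8)/5 + 2*cos(b)/3


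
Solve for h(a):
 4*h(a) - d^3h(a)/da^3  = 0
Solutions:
 h(a) = C3*exp(2^(2/3)*a) + (C1*sin(2^(2/3)*sqrt(3)*a/2) + C2*cos(2^(2/3)*sqrt(3)*a/2))*exp(-2^(2/3)*a/2)


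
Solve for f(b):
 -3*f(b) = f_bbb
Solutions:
 f(b) = C3*exp(-3^(1/3)*b) + (C1*sin(3^(5/6)*b/2) + C2*cos(3^(5/6)*b/2))*exp(3^(1/3)*b/2)


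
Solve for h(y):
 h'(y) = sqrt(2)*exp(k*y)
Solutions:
 h(y) = C1 + sqrt(2)*exp(k*y)/k


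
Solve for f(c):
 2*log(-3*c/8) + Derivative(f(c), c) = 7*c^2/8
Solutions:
 f(c) = C1 + 7*c^3/24 - 2*c*log(-c) + 2*c*(-log(3) + 1 + 3*log(2))


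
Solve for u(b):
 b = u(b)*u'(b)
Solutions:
 u(b) = -sqrt(C1 + b^2)
 u(b) = sqrt(C1 + b^2)


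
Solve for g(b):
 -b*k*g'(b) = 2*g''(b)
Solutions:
 g(b) = Piecewise((-sqrt(pi)*C1*erf(b*sqrt(k)/2)/sqrt(k) - C2, (k > 0) | (k < 0)), (-C1*b - C2, True))


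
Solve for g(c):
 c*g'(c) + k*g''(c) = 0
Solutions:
 g(c) = C1 + C2*sqrt(k)*erf(sqrt(2)*c*sqrt(1/k)/2)


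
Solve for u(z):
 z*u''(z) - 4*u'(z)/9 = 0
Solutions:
 u(z) = C1 + C2*z^(13/9)


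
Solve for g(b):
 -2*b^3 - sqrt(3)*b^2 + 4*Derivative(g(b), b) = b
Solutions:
 g(b) = C1 + b^4/8 + sqrt(3)*b^3/12 + b^2/8


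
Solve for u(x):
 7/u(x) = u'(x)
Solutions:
 u(x) = -sqrt(C1 + 14*x)
 u(x) = sqrt(C1 + 14*x)


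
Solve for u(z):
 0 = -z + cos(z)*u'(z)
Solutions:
 u(z) = C1 + Integral(z/cos(z), z)


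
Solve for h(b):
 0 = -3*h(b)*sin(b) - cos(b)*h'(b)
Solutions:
 h(b) = C1*cos(b)^3


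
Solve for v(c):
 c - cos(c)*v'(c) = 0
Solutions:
 v(c) = C1 + Integral(c/cos(c), c)


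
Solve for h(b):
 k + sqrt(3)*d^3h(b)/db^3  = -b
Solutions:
 h(b) = C1 + C2*b + C3*b^2 - sqrt(3)*b^4/72 - sqrt(3)*b^3*k/18


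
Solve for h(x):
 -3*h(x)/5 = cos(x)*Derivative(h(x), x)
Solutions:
 h(x) = C1*(sin(x) - 1)^(3/10)/(sin(x) + 1)^(3/10)


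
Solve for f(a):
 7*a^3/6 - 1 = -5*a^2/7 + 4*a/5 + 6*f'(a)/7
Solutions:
 f(a) = C1 + 49*a^4/144 + 5*a^3/18 - 7*a^2/15 - 7*a/6


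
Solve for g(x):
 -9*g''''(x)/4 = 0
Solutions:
 g(x) = C1 + C2*x + C3*x^2 + C4*x^3


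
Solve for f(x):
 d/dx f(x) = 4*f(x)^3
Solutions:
 f(x) = -sqrt(2)*sqrt(-1/(C1 + 4*x))/2
 f(x) = sqrt(2)*sqrt(-1/(C1 + 4*x))/2


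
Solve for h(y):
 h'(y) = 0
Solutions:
 h(y) = C1


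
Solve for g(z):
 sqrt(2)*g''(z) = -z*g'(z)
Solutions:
 g(z) = C1 + C2*erf(2^(1/4)*z/2)


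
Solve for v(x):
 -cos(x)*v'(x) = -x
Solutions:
 v(x) = C1 + Integral(x/cos(x), x)


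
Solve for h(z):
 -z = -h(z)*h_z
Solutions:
 h(z) = -sqrt(C1 + z^2)
 h(z) = sqrt(C1 + z^2)


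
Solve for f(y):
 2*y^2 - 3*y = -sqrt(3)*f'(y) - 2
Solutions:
 f(y) = C1 - 2*sqrt(3)*y^3/9 + sqrt(3)*y^2/2 - 2*sqrt(3)*y/3


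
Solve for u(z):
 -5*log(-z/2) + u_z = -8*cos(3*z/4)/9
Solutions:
 u(z) = C1 + 5*z*log(-z) - 5*z - 5*z*log(2) - 32*sin(3*z/4)/27


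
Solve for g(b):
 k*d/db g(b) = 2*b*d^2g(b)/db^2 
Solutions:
 g(b) = C1 + b^(re(k)/2 + 1)*(C2*sin(log(b)*Abs(im(k))/2) + C3*cos(log(b)*im(k)/2))


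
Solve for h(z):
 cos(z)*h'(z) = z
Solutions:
 h(z) = C1 + Integral(z/cos(z), z)


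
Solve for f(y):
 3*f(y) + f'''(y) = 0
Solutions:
 f(y) = C3*exp(-3^(1/3)*y) + (C1*sin(3^(5/6)*y/2) + C2*cos(3^(5/6)*y/2))*exp(3^(1/3)*y/2)


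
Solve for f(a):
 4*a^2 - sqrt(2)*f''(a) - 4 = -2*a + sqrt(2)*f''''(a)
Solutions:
 f(a) = C1 + C2*a + C3*sin(a) + C4*cos(a) + sqrt(2)*a^4/6 + sqrt(2)*a^3/6 - 3*sqrt(2)*a^2


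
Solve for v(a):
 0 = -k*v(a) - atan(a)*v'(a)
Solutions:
 v(a) = C1*exp(-k*Integral(1/atan(a), a))


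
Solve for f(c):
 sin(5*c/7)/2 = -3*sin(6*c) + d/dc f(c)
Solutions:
 f(c) = C1 - 7*cos(5*c/7)/10 - cos(6*c)/2


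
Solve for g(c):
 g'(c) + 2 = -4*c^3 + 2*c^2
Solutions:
 g(c) = C1 - c^4 + 2*c^3/3 - 2*c


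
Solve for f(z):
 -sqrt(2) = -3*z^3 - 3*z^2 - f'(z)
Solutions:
 f(z) = C1 - 3*z^4/4 - z^3 + sqrt(2)*z


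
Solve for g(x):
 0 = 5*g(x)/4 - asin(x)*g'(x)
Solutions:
 g(x) = C1*exp(5*Integral(1/asin(x), x)/4)


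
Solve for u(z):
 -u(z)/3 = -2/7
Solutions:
 u(z) = 6/7


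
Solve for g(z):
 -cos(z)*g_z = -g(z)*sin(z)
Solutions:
 g(z) = C1/cos(z)


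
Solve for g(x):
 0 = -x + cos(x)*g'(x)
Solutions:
 g(x) = C1 + Integral(x/cos(x), x)


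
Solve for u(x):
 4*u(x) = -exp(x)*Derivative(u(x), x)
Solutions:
 u(x) = C1*exp(4*exp(-x))


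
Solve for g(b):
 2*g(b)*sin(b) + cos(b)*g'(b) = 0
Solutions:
 g(b) = C1*cos(b)^2


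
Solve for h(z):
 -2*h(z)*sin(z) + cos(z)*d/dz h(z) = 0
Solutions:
 h(z) = C1/cos(z)^2


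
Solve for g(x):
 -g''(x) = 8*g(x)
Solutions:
 g(x) = C1*sin(2*sqrt(2)*x) + C2*cos(2*sqrt(2)*x)


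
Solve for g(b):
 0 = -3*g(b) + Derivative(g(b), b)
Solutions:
 g(b) = C1*exp(3*b)


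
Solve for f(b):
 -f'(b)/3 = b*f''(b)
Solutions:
 f(b) = C1 + C2*b^(2/3)


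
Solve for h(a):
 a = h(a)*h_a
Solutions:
 h(a) = -sqrt(C1 + a^2)
 h(a) = sqrt(C1 + a^2)


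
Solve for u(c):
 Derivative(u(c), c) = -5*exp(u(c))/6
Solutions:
 u(c) = log(1/(C1 + 5*c)) + log(6)


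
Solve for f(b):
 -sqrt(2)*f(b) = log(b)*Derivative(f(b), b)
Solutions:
 f(b) = C1*exp(-sqrt(2)*li(b))


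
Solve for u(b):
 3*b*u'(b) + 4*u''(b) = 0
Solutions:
 u(b) = C1 + C2*erf(sqrt(6)*b/4)


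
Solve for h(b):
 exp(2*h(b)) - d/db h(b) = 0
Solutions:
 h(b) = log(-sqrt(-1/(C1 + b))) - log(2)/2
 h(b) = log(-1/(C1 + b))/2 - log(2)/2


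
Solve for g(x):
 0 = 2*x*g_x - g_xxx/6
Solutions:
 g(x) = C1 + Integral(C2*airyai(12^(1/3)*x) + C3*airybi(12^(1/3)*x), x)


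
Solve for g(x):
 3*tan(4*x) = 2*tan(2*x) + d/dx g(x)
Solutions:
 g(x) = C1 + log(cos(2*x)) - 3*log(cos(4*x))/4


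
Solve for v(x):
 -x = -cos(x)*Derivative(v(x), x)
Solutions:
 v(x) = C1 + Integral(x/cos(x), x)


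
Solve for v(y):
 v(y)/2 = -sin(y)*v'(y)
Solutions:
 v(y) = C1*(cos(y) + 1)^(1/4)/(cos(y) - 1)^(1/4)


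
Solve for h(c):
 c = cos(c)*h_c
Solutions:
 h(c) = C1 + Integral(c/cos(c), c)


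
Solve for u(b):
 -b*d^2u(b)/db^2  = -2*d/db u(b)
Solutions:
 u(b) = C1 + C2*b^3


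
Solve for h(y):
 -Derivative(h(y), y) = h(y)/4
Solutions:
 h(y) = C1*exp(-y/4)


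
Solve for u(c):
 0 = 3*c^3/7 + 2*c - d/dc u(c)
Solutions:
 u(c) = C1 + 3*c^4/28 + c^2


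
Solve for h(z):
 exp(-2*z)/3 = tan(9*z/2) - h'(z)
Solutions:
 h(z) = C1 + log(tan(9*z/2)^2 + 1)/9 + exp(-2*z)/6


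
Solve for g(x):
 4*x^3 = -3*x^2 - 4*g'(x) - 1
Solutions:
 g(x) = C1 - x^4/4 - x^3/4 - x/4


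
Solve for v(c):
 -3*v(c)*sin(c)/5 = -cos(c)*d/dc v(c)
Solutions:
 v(c) = C1/cos(c)^(3/5)


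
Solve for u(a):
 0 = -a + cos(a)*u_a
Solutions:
 u(a) = C1 + Integral(a/cos(a), a)


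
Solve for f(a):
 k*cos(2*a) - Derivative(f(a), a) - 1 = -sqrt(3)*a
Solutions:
 f(a) = C1 + sqrt(3)*a^2/2 - a + k*sin(2*a)/2


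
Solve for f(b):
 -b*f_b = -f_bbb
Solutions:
 f(b) = C1 + Integral(C2*airyai(b) + C3*airybi(b), b)


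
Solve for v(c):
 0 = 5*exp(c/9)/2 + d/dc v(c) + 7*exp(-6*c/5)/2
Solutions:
 v(c) = C1 - 45*exp(c/9)/2 + 35*exp(-6*c/5)/12


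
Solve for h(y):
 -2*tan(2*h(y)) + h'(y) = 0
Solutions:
 h(y) = -asin(C1*exp(4*y))/2 + pi/2
 h(y) = asin(C1*exp(4*y))/2


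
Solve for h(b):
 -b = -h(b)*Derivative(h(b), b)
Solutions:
 h(b) = -sqrt(C1 + b^2)
 h(b) = sqrt(C1 + b^2)


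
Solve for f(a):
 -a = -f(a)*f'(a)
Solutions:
 f(a) = -sqrt(C1 + a^2)
 f(a) = sqrt(C1 + a^2)


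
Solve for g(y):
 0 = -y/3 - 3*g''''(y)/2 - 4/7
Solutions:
 g(y) = C1 + C2*y + C3*y^2 + C4*y^3 - y^5/540 - y^4/63


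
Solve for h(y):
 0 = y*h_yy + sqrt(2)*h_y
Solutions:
 h(y) = C1 + C2*y^(1 - sqrt(2))


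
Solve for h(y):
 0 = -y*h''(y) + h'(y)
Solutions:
 h(y) = C1 + C2*y^2


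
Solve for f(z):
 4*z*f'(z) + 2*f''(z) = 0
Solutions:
 f(z) = C1 + C2*erf(z)


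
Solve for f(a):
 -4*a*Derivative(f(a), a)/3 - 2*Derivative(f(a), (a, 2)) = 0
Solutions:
 f(a) = C1 + C2*erf(sqrt(3)*a/3)


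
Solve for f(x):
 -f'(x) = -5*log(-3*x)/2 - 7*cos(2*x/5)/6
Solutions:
 f(x) = C1 + 5*x*log(-x)/2 - 5*x/2 + 5*x*log(3)/2 + 35*sin(2*x/5)/12


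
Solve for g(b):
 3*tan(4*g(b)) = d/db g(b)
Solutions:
 g(b) = -asin(C1*exp(12*b))/4 + pi/4
 g(b) = asin(C1*exp(12*b))/4


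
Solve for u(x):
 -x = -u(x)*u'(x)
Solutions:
 u(x) = -sqrt(C1 + x^2)
 u(x) = sqrt(C1 + x^2)


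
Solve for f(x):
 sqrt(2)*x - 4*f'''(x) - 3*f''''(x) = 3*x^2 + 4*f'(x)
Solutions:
 f(x) = C1 + C2*exp(x*(-8 + 8*2^(2/3)/(9*sqrt(921) + 275)^(1/3) + 2^(1/3)*(9*sqrt(921) + 275)^(1/3))/18)*sin(2^(1/3)*sqrt(3)*x*(-(9*sqrt(921) + 275)^(1/3) + 8*2^(1/3)/(9*sqrt(921) + 275)^(1/3))/18) + C3*exp(x*(-8 + 8*2^(2/3)/(9*sqrt(921) + 275)^(1/3) + 2^(1/3)*(9*sqrt(921) + 275)^(1/3))/18)*cos(2^(1/3)*sqrt(3)*x*(-(9*sqrt(921) + 275)^(1/3) + 8*2^(1/3)/(9*sqrt(921) + 275)^(1/3))/18) + C4*exp(-x*(8*2^(2/3)/(9*sqrt(921) + 275)^(1/3) + 4 + 2^(1/3)*(9*sqrt(921) + 275)^(1/3))/9) - x^3/4 + sqrt(2)*x^2/8 + 3*x/2


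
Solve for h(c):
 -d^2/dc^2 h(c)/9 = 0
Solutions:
 h(c) = C1 + C2*c


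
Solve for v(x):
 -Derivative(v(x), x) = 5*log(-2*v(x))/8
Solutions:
 8*Integral(1/(log(-_y) + log(2)), (_y, v(x)))/5 = C1 - x


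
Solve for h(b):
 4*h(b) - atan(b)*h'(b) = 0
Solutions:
 h(b) = C1*exp(4*Integral(1/atan(b), b))


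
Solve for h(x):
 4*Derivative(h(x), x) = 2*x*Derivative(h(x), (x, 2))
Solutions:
 h(x) = C1 + C2*x^3


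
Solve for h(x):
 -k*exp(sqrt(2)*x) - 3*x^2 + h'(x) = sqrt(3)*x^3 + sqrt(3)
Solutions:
 h(x) = C1 + sqrt(2)*k*exp(sqrt(2)*x)/2 + sqrt(3)*x^4/4 + x^3 + sqrt(3)*x


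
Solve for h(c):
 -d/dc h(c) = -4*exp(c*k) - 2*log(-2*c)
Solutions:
 h(c) = C1 + 2*c*log(-c) + 2*c*(-1 + log(2)) + Piecewise((4*exp(c*k)/k, Ne(k, 0)), (4*c, True))


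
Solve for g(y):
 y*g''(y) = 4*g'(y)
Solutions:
 g(y) = C1 + C2*y^5


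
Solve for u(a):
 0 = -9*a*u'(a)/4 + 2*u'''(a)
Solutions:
 u(a) = C1 + Integral(C2*airyai(3^(2/3)*a/2) + C3*airybi(3^(2/3)*a/2), a)


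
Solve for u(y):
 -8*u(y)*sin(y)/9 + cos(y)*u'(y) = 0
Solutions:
 u(y) = C1/cos(y)^(8/9)


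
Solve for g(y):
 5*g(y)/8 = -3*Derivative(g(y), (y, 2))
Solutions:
 g(y) = C1*sin(sqrt(30)*y/12) + C2*cos(sqrt(30)*y/12)


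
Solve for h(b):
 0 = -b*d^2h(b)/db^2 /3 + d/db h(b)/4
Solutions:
 h(b) = C1 + C2*b^(7/4)


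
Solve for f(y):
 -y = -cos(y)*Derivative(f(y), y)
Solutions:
 f(y) = C1 + Integral(y/cos(y), y)


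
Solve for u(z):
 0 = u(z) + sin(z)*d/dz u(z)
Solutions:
 u(z) = C1*sqrt(cos(z) + 1)/sqrt(cos(z) - 1)


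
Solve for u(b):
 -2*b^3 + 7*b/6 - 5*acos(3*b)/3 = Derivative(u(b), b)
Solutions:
 u(b) = C1 - b^4/2 + 7*b^2/12 - 5*b*acos(3*b)/3 + 5*sqrt(1 - 9*b^2)/9


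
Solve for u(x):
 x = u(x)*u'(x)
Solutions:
 u(x) = -sqrt(C1 + x^2)
 u(x) = sqrt(C1 + x^2)


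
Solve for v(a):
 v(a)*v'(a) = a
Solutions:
 v(a) = -sqrt(C1 + a^2)
 v(a) = sqrt(C1 + a^2)


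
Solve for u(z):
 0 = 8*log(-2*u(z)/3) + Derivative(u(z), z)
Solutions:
 Integral(1/(log(-_y) - log(3) + log(2)), (_y, u(z)))/8 = C1 - z


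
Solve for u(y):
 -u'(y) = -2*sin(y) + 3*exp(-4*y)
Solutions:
 u(y) = C1 - 2*cos(y) + 3*exp(-4*y)/4


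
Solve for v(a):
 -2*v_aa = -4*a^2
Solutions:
 v(a) = C1 + C2*a + a^4/6


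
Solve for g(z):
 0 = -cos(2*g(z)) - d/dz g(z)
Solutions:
 g(z) = -asin((C1 + exp(4*z))/(C1 - exp(4*z)))/2 + pi/2
 g(z) = asin((C1 + exp(4*z))/(C1 - exp(4*z)))/2


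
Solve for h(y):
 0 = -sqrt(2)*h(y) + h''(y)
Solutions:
 h(y) = C1*exp(-2^(1/4)*y) + C2*exp(2^(1/4)*y)


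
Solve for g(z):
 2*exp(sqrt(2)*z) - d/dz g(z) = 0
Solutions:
 g(z) = C1 + sqrt(2)*exp(sqrt(2)*z)


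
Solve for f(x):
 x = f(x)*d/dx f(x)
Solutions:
 f(x) = -sqrt(C1 + x^2)
 f(x) = sqrt(C1 + x^2)


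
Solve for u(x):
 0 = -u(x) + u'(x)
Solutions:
 u(x) = C1*exp(x)


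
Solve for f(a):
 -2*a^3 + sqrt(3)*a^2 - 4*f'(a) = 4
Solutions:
 f(a) = C1 - a^4/8 + sqrt(3)*a^3/12 - a


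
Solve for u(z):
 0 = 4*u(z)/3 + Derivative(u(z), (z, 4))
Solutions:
 u(z) = (C1*sin(3^(3/4)*z/3) + C2*cos(3^(3/4)*z/3))*exp(-3^(3/4)*z/3) + (C3*sin(3^(3/4)*z/3) + C4*cos(3^(3/4)*z/3))*exp(3^(3/4)*z/3)


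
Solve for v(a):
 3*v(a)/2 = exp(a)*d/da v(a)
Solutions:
 v(a) = C1*exp(-3*exp(-a)/2)


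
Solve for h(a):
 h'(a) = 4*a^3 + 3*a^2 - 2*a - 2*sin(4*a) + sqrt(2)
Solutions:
 h(a) = C1 + a^4 + a^3 - a^2 + sqrt(2)*a + cos(4*a)/2


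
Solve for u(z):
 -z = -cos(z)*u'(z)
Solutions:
 u(z) = C1 + Integral(z/cos(z), z)


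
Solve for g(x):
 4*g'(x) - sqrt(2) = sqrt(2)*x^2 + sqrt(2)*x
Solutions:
 g(x) = C1 + sqrt(2)*x^3/12 + sqrt(2)*x^2/8 + sqrt(2)*x/4


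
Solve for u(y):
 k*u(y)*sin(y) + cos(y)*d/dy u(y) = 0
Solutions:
 u(y) = C1*exp(k*log(cos(y)))


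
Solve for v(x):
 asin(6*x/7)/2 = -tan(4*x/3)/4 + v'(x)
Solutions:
 v(x) = C1 + x*asin(6*x/7)/2 + sqrt(49 - 36*x^2)/12 - 3*log(cos(4*x/3))/16


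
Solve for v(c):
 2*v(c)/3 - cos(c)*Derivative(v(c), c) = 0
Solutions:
 v(c) = C1*(sin(c) + 1)^(1/3)/(sin(c) - 1)^(1/3)


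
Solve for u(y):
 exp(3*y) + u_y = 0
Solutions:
 u(y) = C1 - exp(3*y)/3


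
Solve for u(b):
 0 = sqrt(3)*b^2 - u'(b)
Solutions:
 u(b) = C1 + sqrt(3)*b^3/3


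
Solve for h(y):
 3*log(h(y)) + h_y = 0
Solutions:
 li(h(y)) = C1 - 3*y


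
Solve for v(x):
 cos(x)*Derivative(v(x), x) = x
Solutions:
 v(x) = C1 + Integral(x/cos(x), x)


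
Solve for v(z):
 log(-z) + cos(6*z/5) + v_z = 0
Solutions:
 v(z) = C1 - z*log(-z) + z - 5*sin(6*z/5)/6


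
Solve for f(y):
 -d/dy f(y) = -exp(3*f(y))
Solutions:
 f(y) = log(-1/(C1 + 3*y))/3
 f(y) = log((-1/(C1 + y))^(1/3)*(-3^(2/3) - 3*3^(1/6)*I)/6)
 f(y) = log((-1/(C1 + y))^(1/3)*(-3^(2/3) + 3*3^(1/6)*I)/6)


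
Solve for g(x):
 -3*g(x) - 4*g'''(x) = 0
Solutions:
 g(x) = C3*exp(-6^(1/3)*x/2) + (C1*sin(2^(1/3)*3^(5/6)*x/4) + C2*cos(2^(1/3)*3^(5/6)*x/4))*exp(6^(1/3)*x/4)


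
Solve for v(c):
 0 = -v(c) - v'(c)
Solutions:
 v(c) = C1*exp(-c)


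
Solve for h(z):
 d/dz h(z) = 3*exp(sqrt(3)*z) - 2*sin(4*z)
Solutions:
 h(z) = C1 + sqrt(3)*exp(sqrt(3)*z) + cos(4*z)/2


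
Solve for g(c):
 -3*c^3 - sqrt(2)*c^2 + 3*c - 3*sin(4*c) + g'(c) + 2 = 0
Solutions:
 g(c) = C1 + 3*c^4/4 + sqrt(2)*c^3/3 - 3*c^2/2 - 2*c - 3*cos(4*c)/4


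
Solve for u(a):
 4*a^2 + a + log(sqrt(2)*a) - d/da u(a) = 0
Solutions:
 u(a) = C1 + 4*a^3/3 + a^2/2 + a*log(a) - a + a*log(2)/2


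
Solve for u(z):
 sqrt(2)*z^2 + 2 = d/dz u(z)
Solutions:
 u(z) = C1 + sqrt(2)*z^3/3 + 2*z


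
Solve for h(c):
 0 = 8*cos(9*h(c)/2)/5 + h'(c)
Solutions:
 8*c/5 - log(sin(9*h(c)/2) - 1)/9 + log(sin(9*h(c)/2) + 1)/9 = C1


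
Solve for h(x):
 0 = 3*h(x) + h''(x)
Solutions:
 h(x) = C1*sin(sqrt(3)*x) + C2*cos(sqrt(3)*x)


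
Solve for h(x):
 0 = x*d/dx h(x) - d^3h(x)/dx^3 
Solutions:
 h(x) = C1 + Integral(C2*airyai(x) + C3*airybi(x), x)


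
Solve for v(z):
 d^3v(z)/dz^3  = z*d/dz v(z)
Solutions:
 v(z) = C1 + Integral(C2*airyai(z) + C3*airybi(z), z)


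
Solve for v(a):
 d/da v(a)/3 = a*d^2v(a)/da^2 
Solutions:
 v(a) = C1 + C2*a^(4/3)


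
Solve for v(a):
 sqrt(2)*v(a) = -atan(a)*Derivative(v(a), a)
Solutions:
 v(a) = C1*exp(-sqrt(2)*Integral(1/atan(a), a))


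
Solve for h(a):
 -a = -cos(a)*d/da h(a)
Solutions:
 h(a) = C1 + Integral(a/cos(a), a)


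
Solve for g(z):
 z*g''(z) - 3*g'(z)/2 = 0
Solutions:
 g(z) = C1 + C2*z^(5/2)


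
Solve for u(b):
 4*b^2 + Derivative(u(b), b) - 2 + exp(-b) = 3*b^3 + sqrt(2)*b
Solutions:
 u(b) = C1 + 3*b^4/4 - 4*b^3/3 + sqrt(2)*b^2/2 + 2*b + exp(-b)


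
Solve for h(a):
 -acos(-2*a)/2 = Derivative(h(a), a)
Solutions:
 h(a) = C1 - a*acos(-2*a)/2 - sqrt(1 - 4*a^2)/4


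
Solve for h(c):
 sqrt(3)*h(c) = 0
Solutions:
 h(c) = 0


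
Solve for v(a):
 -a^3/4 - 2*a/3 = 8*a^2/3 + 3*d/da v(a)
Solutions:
 v(a) = C1 - a^4/48 - 8*a^3/27 - a^2/9


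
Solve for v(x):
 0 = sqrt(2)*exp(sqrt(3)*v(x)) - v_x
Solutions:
 v(x) = sqrt(3)*(2*log(-1/(C1 + sqrt(2)*x)) - log(3))/6


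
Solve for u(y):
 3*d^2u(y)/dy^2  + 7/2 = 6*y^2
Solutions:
 u(y) = C1 + C2*y + y^4/6 - 7*y^2/12


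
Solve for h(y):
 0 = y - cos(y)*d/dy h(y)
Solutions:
 h(y) = C1 + Integral(y/cos(y), y)


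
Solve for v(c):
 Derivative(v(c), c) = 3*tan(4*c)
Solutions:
 v(c) = C1 - 3*log(cos(4*c))/4


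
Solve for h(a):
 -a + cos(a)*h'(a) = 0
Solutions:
 h(a) = C1 + Integral(a/cos(a), a)


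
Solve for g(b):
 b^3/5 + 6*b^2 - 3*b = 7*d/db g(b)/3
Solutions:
 g(b) = C1 + 3*b^4/140 + 6*b^3/7 - 9*b^2/14


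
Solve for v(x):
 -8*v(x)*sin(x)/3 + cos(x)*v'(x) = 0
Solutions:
 v(x) = C1/cos(x)^(8/3)


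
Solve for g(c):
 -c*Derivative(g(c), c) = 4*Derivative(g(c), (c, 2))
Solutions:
 g(c) = C1 + C2*erf(sqrt(2)*c/4)


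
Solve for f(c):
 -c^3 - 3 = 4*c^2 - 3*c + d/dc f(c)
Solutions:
 f(c) = C1 - c^4/4 - 4*c^3/3 + 3*c^2/2 - 3*c


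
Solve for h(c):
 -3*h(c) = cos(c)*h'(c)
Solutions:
 h(c) = C1*(sin(c) - 1)^(3/2)/(sin(c) + 1)^(3/2)


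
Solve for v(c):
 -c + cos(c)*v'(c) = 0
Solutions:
 v(c) = C1 + Integral(c/cos(c), c)


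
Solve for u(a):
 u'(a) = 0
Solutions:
 u(a) = C1


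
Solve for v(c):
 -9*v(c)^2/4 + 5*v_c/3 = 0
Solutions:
 v(c) = -20/(C1 + 27*c)


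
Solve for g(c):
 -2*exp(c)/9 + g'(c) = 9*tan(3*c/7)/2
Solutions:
 g(c) = C1 + 2*exp(c)/9 - 21*log(cos(3*c/7))/2


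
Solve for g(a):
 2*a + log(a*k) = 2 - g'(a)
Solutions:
 g(a) = C1 - a^2 - a*log(a*k) + 3*a


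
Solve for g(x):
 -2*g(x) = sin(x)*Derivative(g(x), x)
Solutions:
 g(x) = C1*(cos(x) + 1)/(cos(x) - 1)


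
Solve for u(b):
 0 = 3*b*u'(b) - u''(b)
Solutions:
 u(b) = C1 + C2*erfi(sqrt(6)*b/2)


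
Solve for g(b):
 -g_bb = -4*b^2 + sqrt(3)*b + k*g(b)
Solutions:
 g(b) = C1*exp(-b*sqrt(-k)) + C2*exp(b*sqrt(-k)) + 4*b^2/k - sqrt(3)*b/k - 8/k^2


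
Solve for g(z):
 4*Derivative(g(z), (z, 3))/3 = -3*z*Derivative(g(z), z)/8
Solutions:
 g(z) = C1 + Integral(C2*airyai(-2^(1/3)*3^(2/3)*z/4) + C3*airybi(-2^(1/3)*3^(2/3)*z/4), z)


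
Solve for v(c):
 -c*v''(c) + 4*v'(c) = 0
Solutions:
 v(c) = C1 + C2*c^5


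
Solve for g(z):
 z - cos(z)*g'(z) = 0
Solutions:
 g(z) = C1 + Integral(z/cos(z), z)


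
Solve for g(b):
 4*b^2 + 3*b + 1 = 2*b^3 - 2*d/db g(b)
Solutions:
 g(b) = C1 + b^4/4 - 2*b^3/3 - 3*b^2/4 - b/2


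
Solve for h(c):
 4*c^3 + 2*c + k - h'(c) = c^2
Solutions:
 h(c) = C1 + c^4 - c^3/3 + c^2 + c*k


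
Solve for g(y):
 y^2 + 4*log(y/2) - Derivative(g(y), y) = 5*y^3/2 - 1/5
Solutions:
 g(y) = C1 - 5*y^4/8 + y^3/3 + 4*y*log(y) - 19*y/5 - 4*y*log(2)


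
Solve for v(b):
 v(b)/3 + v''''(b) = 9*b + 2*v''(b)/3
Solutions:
 v(b) = 27*b + (C1*sin(3^(3/4)*b*sin(atan(sqrt(2))/2)/3) + C2*cos(3^(3/4)*b*sin(atan(sqrt(2))/2)/3))*exp(-3^(3/4)*b*cos(atan(sqrt(2))/2)/3) + (C3*sin(3^(3/4)*b*sin(atan(sqrt(2))/2)/3) + C4*cos(3^(3/4)*b*sin(atan(sqrt(2))/2)/3))*exp(3^(3/4)*b*cos(atan(sqrt(2))/2)/3)


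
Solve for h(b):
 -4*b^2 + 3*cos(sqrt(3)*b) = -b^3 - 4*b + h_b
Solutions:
 h(b) = C1 + b^4/4 - 4*b^3/3 + 2*b^2 + sqrt(3)*sin(sqrt(3)*b)


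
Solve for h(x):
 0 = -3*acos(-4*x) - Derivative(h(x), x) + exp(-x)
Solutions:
 h(x) = C1 - 3*x*acos(-4*x) - 3*sqrt(1 - 16*x^2)/4 - exp(-x)


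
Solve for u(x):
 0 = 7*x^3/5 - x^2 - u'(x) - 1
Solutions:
 u(x) = C1 + 7*x^4/20 - x^3/3 - x


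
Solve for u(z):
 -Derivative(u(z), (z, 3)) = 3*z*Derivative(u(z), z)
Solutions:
 u(z) = C1 + Integral(C2*airyai(-3^(1/3)*z) + C3*airybi(-3^(1/3)*z), z)


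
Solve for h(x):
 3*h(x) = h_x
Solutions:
 h(x) = C1*exp(3*x)


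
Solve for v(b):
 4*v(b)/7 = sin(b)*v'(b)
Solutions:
 v(b) = C1*(cos(b) - 1)^(2/7)/(cos(b) + 1)^(2/7)


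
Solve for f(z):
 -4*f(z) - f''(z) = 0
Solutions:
 f(z) = C1*sin(2*z) + C2*cos(2*z)


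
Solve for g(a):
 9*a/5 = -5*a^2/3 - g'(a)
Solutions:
 g(a) = C1 - 5*a^3/9 - 9*a^2/10


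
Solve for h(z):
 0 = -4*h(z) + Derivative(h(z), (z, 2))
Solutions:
 h(z) = C1*exp(-2*z) + C2*exp(2*z)


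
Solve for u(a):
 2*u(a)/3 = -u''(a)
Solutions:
 u(a) = C1*sin(sqrt(6)*a/3) + C2*cos(sqrt(6)*a/3)


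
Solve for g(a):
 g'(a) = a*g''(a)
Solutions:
 g(a) = C1 + C2*a^2


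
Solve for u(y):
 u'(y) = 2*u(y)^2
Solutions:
 u(y) = -1/(C1 + 2*y)


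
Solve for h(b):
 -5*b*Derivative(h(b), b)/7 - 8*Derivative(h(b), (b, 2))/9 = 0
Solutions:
 h(b) = C1 + C2*erf(3*sqrt(35)*b/28)


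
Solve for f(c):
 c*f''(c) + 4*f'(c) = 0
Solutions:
 f(c) = C1 + C2/c^3


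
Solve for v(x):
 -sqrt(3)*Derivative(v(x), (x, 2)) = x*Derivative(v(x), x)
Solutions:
 v(x) = C1 + C2*erf(sqrt(2)*3^(3/4)*x/6)


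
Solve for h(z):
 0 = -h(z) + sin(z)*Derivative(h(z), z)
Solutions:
 h(z) = C1*sqrt(cos(z) - 1)/sqrt(cos(z) + 1)


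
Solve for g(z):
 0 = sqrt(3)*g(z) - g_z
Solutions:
 g(z) = C1*exp(sqrt(3)*z)


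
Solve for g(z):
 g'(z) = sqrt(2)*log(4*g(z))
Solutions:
 -sqrt(2)*Integral(1/(log(_y) + 2*log(2)), (_y, g(z)))/2 = C1 - z


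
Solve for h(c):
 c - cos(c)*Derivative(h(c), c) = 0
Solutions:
 h(c) = C1 + Integral(c/cos(c), c)


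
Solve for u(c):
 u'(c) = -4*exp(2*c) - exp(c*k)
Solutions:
 u(c) = C1 - 2*exp(2*c) - exp(c*k)/k


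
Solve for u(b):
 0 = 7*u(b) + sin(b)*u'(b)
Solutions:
 u(b) = C1*sqrt(cos(b) + 1)*(cos(b)^3 + 3*cos(b)^2 + 3*cos(b) + 1)/(sqrt(cos(b) - 1)*(cos(b)^3 - 3*cos(b)^2 + 3*cos(b) - 1))


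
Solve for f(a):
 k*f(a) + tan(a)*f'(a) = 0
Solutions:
 f(a) = C1*exp(-k*log(sin(a)))


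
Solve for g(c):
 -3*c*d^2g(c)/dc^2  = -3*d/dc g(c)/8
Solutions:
 g(c) = C1 + C2*c^(9/8)


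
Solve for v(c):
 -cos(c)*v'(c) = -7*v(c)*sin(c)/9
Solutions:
 v(c) = C1/cos(c)^(7/9)


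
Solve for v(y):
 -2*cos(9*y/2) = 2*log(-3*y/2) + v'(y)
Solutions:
 v(y) = C1 - 2*y*log(-y) - 2*y*log(3) + 2*y*log(2) + 2*y - 4*sin(9*y/2)/9


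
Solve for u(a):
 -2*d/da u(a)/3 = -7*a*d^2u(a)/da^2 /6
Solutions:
 u(a) = C1 + C2*a^(11/7)


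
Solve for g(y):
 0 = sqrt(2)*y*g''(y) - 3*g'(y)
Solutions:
 g(y) = C1 + C2*y^(1 + 3*sqrt(2)/2)


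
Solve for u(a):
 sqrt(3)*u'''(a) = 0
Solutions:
 u(a) = C1 + C2*a + C3*a^2


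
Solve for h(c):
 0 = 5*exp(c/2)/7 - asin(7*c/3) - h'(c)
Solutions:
 h(c) = C1 - c*asin(7*c/3) - sqrt(9 - 49*c^2)/7 + 10*exp(c/2)/7


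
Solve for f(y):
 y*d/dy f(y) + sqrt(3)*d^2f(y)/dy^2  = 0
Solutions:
 f(y) = C1 + C2*erf(sqrt(2)*3^(3/4)*y/6)


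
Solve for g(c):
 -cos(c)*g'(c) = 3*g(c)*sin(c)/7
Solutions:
 g(c) = C1*cos(c)^(3/7)


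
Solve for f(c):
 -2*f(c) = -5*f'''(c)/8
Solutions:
 f(c) = C3*exp(2*2^(1/3)*5^(2/3)*c/5) + (C1*sin(2^(1/3)*sqrt(3)*5^(2/3)*c/5) + C2*cos(2^(1/3)*sqrt(3)*5^(2/3)*c/5))*exp(-2^(1/3)*5^(2/3)*c/5)


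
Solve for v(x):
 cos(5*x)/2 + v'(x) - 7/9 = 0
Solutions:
 v(x) = C1 + 7*x/9 - sin(5*x)/10


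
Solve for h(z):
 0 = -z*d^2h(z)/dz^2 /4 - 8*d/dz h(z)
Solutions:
 h(z) = C1 + C2/z^31


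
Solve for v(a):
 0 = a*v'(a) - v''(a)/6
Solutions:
 v(a) = C1 + C2*erfi(sqrt(3)*a)


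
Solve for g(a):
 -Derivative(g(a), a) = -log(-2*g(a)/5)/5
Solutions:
 -5*Integral(1/(log(-_y) - log(5) + log(2)), (_y, g(a))) = C1 - a


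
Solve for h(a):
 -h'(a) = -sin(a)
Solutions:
 h(a) = C1 - cos(a)


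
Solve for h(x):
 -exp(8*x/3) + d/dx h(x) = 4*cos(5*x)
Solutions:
 h(x) = C1 + 3*exp(8*x/3)/8 + 4*sin(5*x)/5


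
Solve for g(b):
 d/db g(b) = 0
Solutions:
 g(b) = C1


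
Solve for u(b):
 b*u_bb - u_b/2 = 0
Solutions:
 u(b) = C1 + C2*b^(3/2)


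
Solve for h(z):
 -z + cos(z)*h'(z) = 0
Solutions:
 h(z) = C1 + Integral(z/cos(z), z)


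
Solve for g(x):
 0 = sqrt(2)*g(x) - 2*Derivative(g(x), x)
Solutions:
 g(x) = C1*exp(sqrt(2)*x/2)


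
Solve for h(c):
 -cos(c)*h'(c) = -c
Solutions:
 h(c) = C1 + Integral(c/cos(c), c)


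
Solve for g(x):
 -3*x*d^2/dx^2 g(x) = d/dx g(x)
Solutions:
 g(x) = C1 + C2*x^(2/3)


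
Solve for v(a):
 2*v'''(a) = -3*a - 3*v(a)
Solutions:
 v(a) = C3*exp(-2^(2/3)*3^(1/3)*a/2) - a + (C1*sin(2^(2/3)*3^(5/6)*a/4) + C2*cos(2^(2/3)*3^(5/6)*a/4))*exp(2^(2/3)*3^(1/3)*a/4)


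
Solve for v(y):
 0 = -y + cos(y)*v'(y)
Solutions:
 v(y) = C1 + Integral(y/cos(y), y)


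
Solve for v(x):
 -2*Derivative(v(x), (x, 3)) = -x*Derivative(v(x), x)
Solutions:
 v(x) = C1 + Integral(C2*airyai(2^(2/3)*x/2) + C3*airybi(2^(2/3)*x/2), x)


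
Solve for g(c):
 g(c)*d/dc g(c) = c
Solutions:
 g(c) = -sqrt(C1 + c^2)
 g(c) = sqrt(C1 + c^2)


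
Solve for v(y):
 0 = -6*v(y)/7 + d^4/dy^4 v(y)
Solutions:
 v(y) = C1*exp(-6^(1/4)*7^(3/4)*y/7) + C2*exp(6^(1/4)*7^(3/4)*y/7) + C3*sin(6^(1/4)*7^(3/4)*y/7) + C4*cos(6^(1/4)*7^(3/4)*y/7)


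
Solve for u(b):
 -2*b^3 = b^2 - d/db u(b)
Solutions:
 u(b) = C1 + b^4/2 + b^3/3


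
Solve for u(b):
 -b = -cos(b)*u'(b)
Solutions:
 u(b) = C1 + Integral(b/cos(b), b)
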